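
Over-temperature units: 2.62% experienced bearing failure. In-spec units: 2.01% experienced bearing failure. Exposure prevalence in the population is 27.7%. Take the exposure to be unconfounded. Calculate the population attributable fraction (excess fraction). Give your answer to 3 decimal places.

PAF ≈ 0.078

p₁ = 0.0262, p₀ = 0.0201.
Overall risk P(Y=1) = π·p₁ + (1−π)·p₀ = 0.277×0.0262 + 0.723×0.0201 = 0.02179.
Under exogeneity, PAF = [P(Y=1) − p₀] / P(Y=1).
PAF = (0.02179 − 0.0201) / 0.02179 ≈ 0.0775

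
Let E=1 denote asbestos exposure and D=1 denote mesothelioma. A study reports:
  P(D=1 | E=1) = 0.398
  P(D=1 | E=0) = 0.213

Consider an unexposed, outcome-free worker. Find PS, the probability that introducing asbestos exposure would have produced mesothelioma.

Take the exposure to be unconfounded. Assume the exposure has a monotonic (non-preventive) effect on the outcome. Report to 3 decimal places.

Let p₁ = 0.398, p₀ = 0.213.
Under exogeneity and monotonicity, PS = (p₁ − p₀) / (1 − p₀).
PS = (0.398 − 0.213) / (1 − 0.213) = 0.185 / 0.787 ≈ 0.2351

PS ≈ 0.235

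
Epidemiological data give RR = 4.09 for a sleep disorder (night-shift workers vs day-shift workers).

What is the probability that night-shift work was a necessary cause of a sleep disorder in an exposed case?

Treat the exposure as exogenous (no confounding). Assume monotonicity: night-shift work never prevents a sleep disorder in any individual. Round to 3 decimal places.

PN ≈ 0.756

Under exogeneity and monotonicity, PN = (RR − 1) / RR = 1 − 1/RR.
PN = (4.09 − 1) / 4.09 = 3.09 / 4.09 ≈ 0.7555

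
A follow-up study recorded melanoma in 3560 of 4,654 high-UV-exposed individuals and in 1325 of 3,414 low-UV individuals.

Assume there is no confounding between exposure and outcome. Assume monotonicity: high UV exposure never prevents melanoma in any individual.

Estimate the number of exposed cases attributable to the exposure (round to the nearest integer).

about 1754 cases

p₁ = P(outcome | exposed) = 3560/4654 = 0.76493
p₀ = P(outcome | unexposed) = 1325/3414 = 0.38811
PN = (p₁ − p₀)/p₁ = (0.76493 − 0.38811) / 0.76493 ≈ 0.49263.
Attributable cases ≈ PN × (exposed cases) = 0.49263 × 3560 ≈ 1753.75.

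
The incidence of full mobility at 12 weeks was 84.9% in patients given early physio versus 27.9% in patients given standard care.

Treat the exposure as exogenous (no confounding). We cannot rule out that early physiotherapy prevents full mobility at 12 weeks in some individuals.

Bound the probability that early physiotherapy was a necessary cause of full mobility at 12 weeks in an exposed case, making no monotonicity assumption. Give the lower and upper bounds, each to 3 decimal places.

0.671 ≤ PN ≤ 0.849

p₁ = 0.849, p₀ = 0.279.
Under exogeneity alone the bounds on PN are max{0,(p₁−p₀)/p₁} ≤ PN ≤ min{1,(1−p₀)/p₁}.
  lower = (p₁ − p₀)/p₁ = 0.57 / 0.849 ≈ 0.6714
  upper = min{1, (1 − p₀)/p₁} = 0.721 / 0.849 ≈ 0.8492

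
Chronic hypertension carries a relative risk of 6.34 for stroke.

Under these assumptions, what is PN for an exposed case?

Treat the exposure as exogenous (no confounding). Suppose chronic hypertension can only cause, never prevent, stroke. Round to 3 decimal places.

PN ≈ 0.842

Under exogeneity and monotonicity, PN = (RR − 1) / RR = 1 − 1/RR.
PN = (6.34 − 1) / 6.34 = 5.34 / 6.34 ≈ 0.8423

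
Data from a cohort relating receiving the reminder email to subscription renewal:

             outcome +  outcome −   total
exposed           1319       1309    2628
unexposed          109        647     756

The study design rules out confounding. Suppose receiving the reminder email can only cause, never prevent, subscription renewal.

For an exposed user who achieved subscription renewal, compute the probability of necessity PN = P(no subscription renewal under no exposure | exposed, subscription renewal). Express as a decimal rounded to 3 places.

p₁ = P(outcome | exposed) = 1319/2628 = 0.5019
p₀ = P(outcome | unexposed) = 109/756 = 0.14418
Under exogeneity and monotonicity, PN = (p₁ − p₀)/p₁.
PN = (0.5019 − 0.14418) / 0.5019 ≈ 0.7127

PN ≈ 0.713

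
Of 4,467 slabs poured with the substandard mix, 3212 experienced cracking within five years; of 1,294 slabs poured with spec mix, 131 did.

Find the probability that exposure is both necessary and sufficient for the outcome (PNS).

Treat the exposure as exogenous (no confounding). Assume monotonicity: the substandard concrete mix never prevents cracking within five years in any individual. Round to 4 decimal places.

PNS ≈ 0.6178

p₁ = P(outcome | exposed) = 3212/4467 = 0.71905
p₀ = P(outcome | unexposed) = 131/1294 = 0.10124
Under exogeneity and monotonicity, PNS = p₁ − p₀.
PNS = 0.71905 − 0.10124 = 0.61781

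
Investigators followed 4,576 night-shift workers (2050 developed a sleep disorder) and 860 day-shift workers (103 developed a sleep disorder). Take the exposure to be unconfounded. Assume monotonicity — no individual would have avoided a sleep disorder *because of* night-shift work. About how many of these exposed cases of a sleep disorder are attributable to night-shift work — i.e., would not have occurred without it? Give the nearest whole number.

p₁ = P(outcome | exposed) = 2050/4576 = 0.44799
p₀ = P(outcome | unexposed) = 103/860 = 0.11977
PN = (p₁ − p₀)/p₁ = (0.44799 − 0.11977) / 0.44799 ≈ 0.73266.
Attributable cases ≈ PN × (exposed cases) = 0.73266 × 2050 ≈ 1501.94.

about 1502 cases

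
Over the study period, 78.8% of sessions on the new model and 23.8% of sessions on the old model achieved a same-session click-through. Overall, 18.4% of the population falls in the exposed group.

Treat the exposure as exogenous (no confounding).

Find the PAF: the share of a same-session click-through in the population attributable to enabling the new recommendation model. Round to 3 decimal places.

PAF ≈ 0.298

p₁ = 0.788, p₀ = 0.238.
Overall risk P(Y=1) = π·p₁ + (1−π)·p₀ = 0.184×0.788 + 0.816×0.238 = 0.3392.
Under exogeneity, PAF = [P(Y=1) − p₀] / P(Y=1).
PAF = (0.3392 − 0.238) / 0.3392 ≈ 0.2983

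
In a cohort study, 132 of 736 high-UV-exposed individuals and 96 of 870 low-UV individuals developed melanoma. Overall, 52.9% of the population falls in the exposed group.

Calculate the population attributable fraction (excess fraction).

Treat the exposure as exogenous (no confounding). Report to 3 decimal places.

p₁ = P(outcome | exposed) = 132/736 = 0.17935
p₀ = P(outcome | unexposed) = 96/870 = 0.11034
Overall risk P(Y=1) = π·p₁ + (1−π)·p₀ = 0.529×0.17935 + 0.471×0.11034 = 0.14685.
Under exogeneity, PAF = [P(Y=1) − p₀] / P(Y=1).
PAF = (0.14685 − 0.11034) / 0.14685 ≈ 0.2486

PAF ≈ 0.249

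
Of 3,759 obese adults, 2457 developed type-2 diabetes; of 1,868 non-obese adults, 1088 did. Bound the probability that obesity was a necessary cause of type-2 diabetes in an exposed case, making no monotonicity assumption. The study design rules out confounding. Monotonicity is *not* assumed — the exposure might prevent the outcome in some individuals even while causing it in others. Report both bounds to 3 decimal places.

p₁ = P(outcome | exposed) = 2457/3759 = 0.65363
p₀ = P(outcome | unexposed) = 1088/1868 = 0.58244
Under exogeneity alone the bounds on PN are max{0,(p₁−p₀)/p₁} ≤ PN ≤ min{1,(1−p₀)/p₁}.
  lower = (p₁ − p₀)/p₁ = 0.07119 / 0.65363 ≈ 0.1089
  upper = min{1, (1 − p₀)/p₁} = 0.41756 / 0.65363 ≈ 0.6388

0.109 ≤ PN ≤ 0.639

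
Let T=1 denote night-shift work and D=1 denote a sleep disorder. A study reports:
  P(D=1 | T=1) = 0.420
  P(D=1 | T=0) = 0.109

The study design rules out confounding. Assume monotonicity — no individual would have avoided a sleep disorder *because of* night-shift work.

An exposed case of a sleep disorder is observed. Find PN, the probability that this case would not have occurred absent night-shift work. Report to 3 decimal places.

PN ≈ 0.740

Let p₁ = 0.42, p₀ = 0.109.
Under exogeneity and monotonicity, PN = (p₁ − p₀) / p₁.
PN = (0.42 − 0.109) / 0.42 = 0.311 / 0.42 ≈ 0.7405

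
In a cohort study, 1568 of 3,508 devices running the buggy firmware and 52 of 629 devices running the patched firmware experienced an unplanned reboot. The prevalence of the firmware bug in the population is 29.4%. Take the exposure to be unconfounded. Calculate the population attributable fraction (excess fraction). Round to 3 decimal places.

p₁ = P(outcome | exposed) = 1568/3508 = 0.44698
p₀ = P(outcome | unexposed) = 52/629 = 0.082671
Overall risk P(Y=1) = π·p₁ + (1−π)·p₀ = 0.294×0.44698 + 0.706×0.082671 = 0.18978.
Under exogeneity, PAF = [P(Y=1) − p₀] / P(Y=1).
PAF = (0.18978 − 0.082671) / 0.18978 ≈ 0.5644

PAF ≈ 0.564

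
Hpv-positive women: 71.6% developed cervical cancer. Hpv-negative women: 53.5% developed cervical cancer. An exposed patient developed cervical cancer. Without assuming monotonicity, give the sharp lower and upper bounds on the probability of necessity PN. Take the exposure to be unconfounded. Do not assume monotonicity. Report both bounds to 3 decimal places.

0.253 ≤ PN ≤ 0.649

p₁ = 0.716, p₀ = 0.535.
Under exogeneity alone the bounds on PN are max{0,(p₁−p₀)/p₁} ≤ PN ≤ min{1,(1−p₀)/p₁}.
  lower = (p₁ − p₀)/p₁ = 0.181 / 0.716 ≈ 0.2528
  upper = min{1, (1 − p₀)/p₁} = 0.465 / 0.716 ≈ 0.6494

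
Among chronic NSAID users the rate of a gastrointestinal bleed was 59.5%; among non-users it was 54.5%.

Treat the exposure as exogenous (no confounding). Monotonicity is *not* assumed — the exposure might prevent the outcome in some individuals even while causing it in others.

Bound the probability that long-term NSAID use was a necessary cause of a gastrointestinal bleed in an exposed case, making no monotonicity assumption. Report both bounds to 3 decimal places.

0.084 ≤ PN ≤ 0.765

p₁ = 0.595, p₀ = 0.545.
Under exogeneity alone the bounds on PN are max{0,(p₁−p₀)/p₁} ≤ PN ≤ min{1,(1−p₀)/p₁}.
  lower = (p₁ − p₀)/p₁ = 0.05 / 0.595 ≈ 0.0840
  upper = min{1, (1 − p₀)/p₁} = 0.455 / 0.595 ≈ 0.7647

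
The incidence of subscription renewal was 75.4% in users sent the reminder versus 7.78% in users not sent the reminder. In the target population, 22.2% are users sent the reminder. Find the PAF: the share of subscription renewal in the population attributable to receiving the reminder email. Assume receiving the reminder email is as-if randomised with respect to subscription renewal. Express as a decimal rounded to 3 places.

PAF ≈ 0.659

p₁ = 0.754, p₀ = 0.0778.
Overall risk P(Y=1) = π·p₁ + (1−π)·p₀ = 0.222×0.754 + 0.778×0.0778 = 0.22792.
Under exogeneity, PAF = [P(Y=1) − p₀] / P(Y=1).
PAF = (0.22792 − 0.0778) / 0.22792 ≈ 0.6586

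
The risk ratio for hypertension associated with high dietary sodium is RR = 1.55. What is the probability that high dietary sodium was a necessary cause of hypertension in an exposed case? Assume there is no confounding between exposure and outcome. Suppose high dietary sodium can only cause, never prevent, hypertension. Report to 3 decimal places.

Under exogeneity and monotonicity, PN = (RR − 1) / RR = 1 − 1/RR.
PN = (1.55 − 1) / 1.55 = 0.55 / 1.55 ≈ 0.3548

PN ≈ 0.355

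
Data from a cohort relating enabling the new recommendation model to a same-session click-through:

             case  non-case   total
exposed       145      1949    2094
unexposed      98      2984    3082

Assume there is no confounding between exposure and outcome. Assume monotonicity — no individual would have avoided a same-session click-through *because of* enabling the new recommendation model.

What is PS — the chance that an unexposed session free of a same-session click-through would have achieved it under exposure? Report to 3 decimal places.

p₁ = P(outcome | exposed) = 145/2094 = 0.069245
p₀ = P(outcome | unexposed) = 98/3082 = 0.031798
Under exogeneity and monotonicity, PS = (p₁ − p₀)/(1 − p₀).
PS = (0.069245 − 0.031798) / 0.9682 ≈ 0.0387

PS ≈ 0.039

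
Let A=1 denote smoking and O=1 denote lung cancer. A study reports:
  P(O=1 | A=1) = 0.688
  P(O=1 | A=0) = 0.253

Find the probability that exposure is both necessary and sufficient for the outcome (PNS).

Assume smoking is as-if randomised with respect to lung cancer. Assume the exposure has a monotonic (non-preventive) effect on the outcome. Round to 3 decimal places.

PNS ≈ 0.435

Let p₁ = 0.688, p₀ = 0.253.
Under exogeneity and monotonicity, PNS = p₁ − p₀.
PNS = 0.688 − 0.253 = 0.435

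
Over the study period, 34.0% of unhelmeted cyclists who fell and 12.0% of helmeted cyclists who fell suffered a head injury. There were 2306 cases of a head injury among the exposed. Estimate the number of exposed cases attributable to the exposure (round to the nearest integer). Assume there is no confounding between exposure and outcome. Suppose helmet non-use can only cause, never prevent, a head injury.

p₁ = 0.34, p₀ = 0.12.
PN = (p₁ − p₀)/p₁ = (0.34 − 0.12) / 0.34 ≈ 0.64706.
Attributable cases ≈ PN × (exposed cases) = 0.64706 × 2306 ≈ 1492.12.

about 1492 cases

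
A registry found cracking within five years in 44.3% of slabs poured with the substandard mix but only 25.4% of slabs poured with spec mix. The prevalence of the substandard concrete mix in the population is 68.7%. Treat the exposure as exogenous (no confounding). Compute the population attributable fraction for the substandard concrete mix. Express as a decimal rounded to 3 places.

PAF ≈ 0.338

p₁ = 0.443, p₀ = 0.254.
Overall risk P(Y=1) = π·p₁ + (1−π)·p₀ = 0.687×0.443 + 0.313×0.254 = 0.38384.
Under exogeneity, PAF = [P(Y=1) − p₀] / P(Y=1).
PAF = (0.38384 − 0.254) / 0.38384 ≈ 0.3383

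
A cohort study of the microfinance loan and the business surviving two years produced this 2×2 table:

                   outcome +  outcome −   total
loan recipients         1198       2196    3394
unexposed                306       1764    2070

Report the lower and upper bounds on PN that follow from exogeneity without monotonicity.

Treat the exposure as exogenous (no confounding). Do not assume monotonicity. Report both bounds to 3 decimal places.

p₁ = P(outcome | exposed) = 1198/3394 = 0.35298
p₀ = P(outcome | unexposed) = 306/2070 = 0.14783
Under exogeneity alone the bounds on PN are max{0,(p₁−p₀)/p₁} ≤ PN ≤ min{1,(1−p₀)/p₁}.
  lower = (p₁ − p₀)/p₁ = 0.20515 / 0.35298 ≈ 0.5812
  upper = min{1, (1 − p₀)/p₁} = 0.85217 / 0.35298 ≈ 2.4143 → capped at 1

0.581 ≤ PN ≤ 1.000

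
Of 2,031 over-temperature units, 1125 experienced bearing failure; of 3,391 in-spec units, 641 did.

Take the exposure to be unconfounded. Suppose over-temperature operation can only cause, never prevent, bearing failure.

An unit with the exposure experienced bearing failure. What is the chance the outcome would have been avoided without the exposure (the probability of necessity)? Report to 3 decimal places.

PN ≈ 0.659

p₁ = P(outcome | exposed) = 1125/2031 = 0.55391
p₀ = P(outcome | unexposed) = 641/3391 = 0.18903
Under exogeneity and monotonicity, PN = (p₁ − p₀) / p₁.
PN = (0.55391 − 0.18903) / 0.55391 = 0.36488 / 0.55391 ≈ 0.6587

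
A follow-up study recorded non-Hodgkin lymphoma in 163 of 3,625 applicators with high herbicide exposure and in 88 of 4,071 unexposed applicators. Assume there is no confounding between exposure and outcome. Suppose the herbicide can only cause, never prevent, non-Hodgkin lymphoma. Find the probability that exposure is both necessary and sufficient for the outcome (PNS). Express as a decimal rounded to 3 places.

p₁ = P(outcome | exposed) = 163/3625 = 0.044966
p₀ = P(outcome | unexposed) = 88/4071 = 0.021616
Under exogeneity and monotonicity, PNS = p₁ − p₀.
PNS = 0.044966 − 0.021616 = 0.023349

PNS ≈ 0.023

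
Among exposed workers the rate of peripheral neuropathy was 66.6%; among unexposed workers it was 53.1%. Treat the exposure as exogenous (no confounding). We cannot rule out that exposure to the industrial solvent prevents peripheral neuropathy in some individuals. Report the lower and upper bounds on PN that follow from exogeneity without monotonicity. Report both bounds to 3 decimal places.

0.203 ≤ PN ≤ 0.704

p₁ = 0.666, p₀ = 0.531.
Under exogeneity alone the bounds on PN are max{0,(p₁−p₀)/p₁} ≤ PN ≤ min{1,(1−p₀)/p₁}.
  lower = (p₁ − p₀)/p₁ = 0.135 / 0.666 ≈ 0.2027
  upper = min{1, (1 − p₀)/p₁} = 0.469 / 0.666 ≈ 0.7042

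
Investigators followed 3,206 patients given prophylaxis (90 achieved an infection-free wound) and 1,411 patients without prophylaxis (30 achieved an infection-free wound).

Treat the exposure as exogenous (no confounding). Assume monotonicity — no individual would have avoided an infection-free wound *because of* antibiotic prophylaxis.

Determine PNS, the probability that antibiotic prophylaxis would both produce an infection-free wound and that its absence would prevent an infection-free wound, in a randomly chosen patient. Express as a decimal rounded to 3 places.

p₁ = P(outcome | exposed) = 90/3206 = 0.028072
p₀ = P(outcome | unexposed) = 30/1411 = 0.021262
Under exogeneity and monotonicity, PNS = p₁ − p₀.
PNS = 0.028072 − 0.021262 = 0.0068108

PNS ≈ 0.007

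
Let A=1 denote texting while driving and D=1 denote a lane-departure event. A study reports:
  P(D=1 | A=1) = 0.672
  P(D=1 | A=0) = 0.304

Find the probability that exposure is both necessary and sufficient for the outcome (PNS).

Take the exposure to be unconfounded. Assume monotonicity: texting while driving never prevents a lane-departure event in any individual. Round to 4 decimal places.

Let p₁ = 0.672, p₀ = 0.304.
Under exogeneity and monotonicity, PNS = p₁ − p₀.
PNS = 0.672 − 0.304 = 0.368

PNS ≈ 0.3680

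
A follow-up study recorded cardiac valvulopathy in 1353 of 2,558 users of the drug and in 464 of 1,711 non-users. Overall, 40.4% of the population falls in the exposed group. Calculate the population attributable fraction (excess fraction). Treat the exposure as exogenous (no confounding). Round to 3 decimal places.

PAF ≈ 0.277

p₁ = P(outcome | exposed) = 1353/2558 = 0.52893
p₀ = P(outcome | unexposed) = 464/1711 = 0.27119
Overall risk P(Y=1) = π·p₁ + (1−π)·p₀ = 0.404×0.52893 + 0.596×0.27119 = 0.37531.
Under exogeneity, PAF = [P(Y=1) − p₀] / P(Y=1).
PAF = (0.37531 − 0.27119) / 0.37531 ≈ 0.2774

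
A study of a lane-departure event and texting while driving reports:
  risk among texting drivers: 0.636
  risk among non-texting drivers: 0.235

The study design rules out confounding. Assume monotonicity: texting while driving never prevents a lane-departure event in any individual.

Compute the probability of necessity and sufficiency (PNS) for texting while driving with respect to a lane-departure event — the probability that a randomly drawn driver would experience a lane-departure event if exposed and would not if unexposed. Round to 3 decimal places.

Let p₁ = 0.636, p₀ = 0.235.
Under exogeneity and monotonicity, PNS = p₁ − p₀.
PNS = 0.636 − 0.235 = 0.401

PNS ≈ 0.401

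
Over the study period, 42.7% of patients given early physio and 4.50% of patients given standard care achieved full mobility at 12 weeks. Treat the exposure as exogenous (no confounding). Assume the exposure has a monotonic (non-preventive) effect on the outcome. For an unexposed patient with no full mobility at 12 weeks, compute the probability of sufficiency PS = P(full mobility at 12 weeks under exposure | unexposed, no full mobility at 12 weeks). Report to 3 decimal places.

p₁ = 0.427, p₀ = 0.045.
Under exogeneity and monotonicity, PS = (p₁ − p₀) / (1 − p₀).
PS = (0.427 − 0.045) / (1 − 0.045) = 0.382 / 0.955 ≈ 0.4000

PS ≈ 0.400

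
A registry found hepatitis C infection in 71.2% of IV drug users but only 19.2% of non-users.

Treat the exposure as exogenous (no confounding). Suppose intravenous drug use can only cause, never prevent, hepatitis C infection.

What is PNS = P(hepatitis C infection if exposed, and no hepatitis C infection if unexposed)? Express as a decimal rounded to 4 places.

p₁ = 0.712, p₀ = 0.192.
Under exogeneity and monotonicity, PNS = p₁ − p₀.
PNS = 0.712 − 0.192 = 0.52

PNS ≈ 0.5200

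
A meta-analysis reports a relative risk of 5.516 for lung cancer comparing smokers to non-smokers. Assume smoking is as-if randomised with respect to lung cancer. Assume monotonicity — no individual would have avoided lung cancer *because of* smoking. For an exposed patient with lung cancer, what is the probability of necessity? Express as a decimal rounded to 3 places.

PN ≈ 0.819

Under exogeneity and monotonicity, PN = (RR − 1) / RR = 1 − 1/RR.
PN = (5.516 − 1) / 5.516 = 4.516 / 5.516 ≈ 0.8187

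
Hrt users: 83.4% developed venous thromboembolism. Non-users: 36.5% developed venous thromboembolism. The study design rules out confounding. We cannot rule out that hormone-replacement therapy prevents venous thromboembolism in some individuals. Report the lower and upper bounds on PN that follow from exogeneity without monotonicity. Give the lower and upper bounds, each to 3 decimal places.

0.562 ≤ PN ≤ 0.761

p₁ = 0.834, p₀ = 0.365.
Under exogeneity alone the bounds on PN are max{0,(p₁−p₀)/p₁} ≤ PN ≤ min{1,(1−p₀)/p₁}.
  lower = (p₁ − p₀)/p₁ = 0.469 / 0.834 ≈ 0.5624
  upper = min{1, (1 − p₀)/p₁} = 0.635 / 0.834 ≈ 0.7614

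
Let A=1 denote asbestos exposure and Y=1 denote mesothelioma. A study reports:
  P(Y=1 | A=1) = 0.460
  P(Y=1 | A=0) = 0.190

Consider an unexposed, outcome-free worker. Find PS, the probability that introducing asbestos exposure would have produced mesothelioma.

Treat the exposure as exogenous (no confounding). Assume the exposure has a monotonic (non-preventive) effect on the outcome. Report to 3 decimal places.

PS ≈ 0.333

Let p₁ = 0.46, p₀ = 0.19.
Under exogeneity and monotonicity, PS = (p₁ − p₀) / (1 − p₀).
PS = (0.46 − 0.19) / (1 − 0.19) = 0.27 / 0.81 ≈ 0.3333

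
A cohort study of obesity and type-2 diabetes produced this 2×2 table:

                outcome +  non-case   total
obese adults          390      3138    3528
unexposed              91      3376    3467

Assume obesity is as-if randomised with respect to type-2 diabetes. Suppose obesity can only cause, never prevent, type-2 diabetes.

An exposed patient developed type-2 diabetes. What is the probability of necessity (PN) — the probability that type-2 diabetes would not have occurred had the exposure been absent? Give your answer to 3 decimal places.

PN ≈ 0.763

p₁ = P(outcome | exposed) = 390/3528 = 0.11054
p₀ = P(outcome | unexposed) = 91/3467 = 0.026247
Under exogeneity and monotonicity, PN = (p₁ − p₀) / p₁.
PN = (0.11054 − 0.026247) / 0.11054 = 0.084297 / 0.11054 ≈ 0.7626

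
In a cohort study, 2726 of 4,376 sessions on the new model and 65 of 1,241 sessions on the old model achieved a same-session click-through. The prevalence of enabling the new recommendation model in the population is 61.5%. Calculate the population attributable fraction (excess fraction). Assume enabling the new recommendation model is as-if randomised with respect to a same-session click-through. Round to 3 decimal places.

p₁ = P(outcome | exposed) = 2726/4376 = 0.62294
p₀ = P(outcome | unexposed) = 65/1241 = 0.052377
Overall risk P(Y=1) = π·p₁ + (1−π)·p₀ = 0.615×0.62294 + 0.385×0.052377 = 0.40328.
Under exogeneity, PAF = [P(Y=1) − p₀] / P(Y=1).
PAF = (0.40328 − 0.052377) / 0.40328 ≈ 0.8701

PAF ≈ 0.870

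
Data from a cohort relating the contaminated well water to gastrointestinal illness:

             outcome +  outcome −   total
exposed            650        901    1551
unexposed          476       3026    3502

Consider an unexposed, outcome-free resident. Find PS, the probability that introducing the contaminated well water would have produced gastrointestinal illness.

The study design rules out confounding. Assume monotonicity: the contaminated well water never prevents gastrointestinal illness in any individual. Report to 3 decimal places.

PS ≈ 0.328

p₁ = P(outcome | exposed) = 650/1551 = 0.41908
p₀ = P(outcome | unexposed) = 476/3502 = 0.13592
Under exogeneity and monotonicity, PS = (p₁ − p₀) / (1 − p₀).
PS = (0.41908 − 0.13592) / (1 − 0.13592) = 0.28316 / 0.86408 ≈ 0.3277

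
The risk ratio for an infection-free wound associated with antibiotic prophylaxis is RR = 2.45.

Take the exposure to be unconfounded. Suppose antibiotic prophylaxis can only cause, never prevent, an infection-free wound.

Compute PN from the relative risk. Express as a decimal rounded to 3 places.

PN ≈ 0.592

Under exogeneity and monotonicity, PN = (RR − 1) / RR = 1 − 1/RR.
PN = (2.45 − 1) / 2.45 = 1.45 / 2.45 ≈ 0.5918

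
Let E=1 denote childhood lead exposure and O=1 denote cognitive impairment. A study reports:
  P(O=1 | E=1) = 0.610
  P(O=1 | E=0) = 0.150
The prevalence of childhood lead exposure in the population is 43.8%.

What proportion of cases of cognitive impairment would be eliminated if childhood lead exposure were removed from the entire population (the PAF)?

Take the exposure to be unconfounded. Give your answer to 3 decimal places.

Let p₁ = 0.61, p₀ = 0.15.
Overall risk P(Y=1) = π·p₁ + (1−π)·p₀ = 0.438×0.61 + 0.562×0.15 = 0.35148.
Under exogeneity, PAF = [P(Y=1) − p₀] / P(Y=1).
PAF = (0.35148 − 0.15) / 0.35148 ≈ 0.5732

PAF ≈ 0.573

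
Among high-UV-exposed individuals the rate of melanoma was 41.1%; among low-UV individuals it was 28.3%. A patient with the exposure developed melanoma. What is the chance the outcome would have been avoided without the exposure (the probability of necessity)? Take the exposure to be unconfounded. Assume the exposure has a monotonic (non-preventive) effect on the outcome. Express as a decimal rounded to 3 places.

p₁ = 0.411, p₀ = 0.283.
Under exogeneity and monotonicity, PN = (p₁ − p₀) / p₁.
PN = (0.411 − 0.283) / 0.411 = 0.128 / 0.411 ≈ 0.3114

PN ≈ 0.311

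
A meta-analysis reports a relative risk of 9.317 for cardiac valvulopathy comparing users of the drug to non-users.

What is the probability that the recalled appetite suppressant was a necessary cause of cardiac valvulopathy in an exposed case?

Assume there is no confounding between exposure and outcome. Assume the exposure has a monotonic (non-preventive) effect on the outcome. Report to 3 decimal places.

PN ≈ 0.893

Under exogeneity and monotonicity, PN = (RR − 1) / RR = 1 − 1/RR.
PN = (9.317 − 1) / 9.317 = 8.317 / 9.317 ≈ 0.8927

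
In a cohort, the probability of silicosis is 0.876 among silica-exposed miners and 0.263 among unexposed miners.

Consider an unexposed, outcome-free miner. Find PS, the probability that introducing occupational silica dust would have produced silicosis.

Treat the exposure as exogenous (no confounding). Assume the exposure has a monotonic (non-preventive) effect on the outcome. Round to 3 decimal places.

PS ≈ 0.832

Let p₁ = 0.876, p₀ = 0.263.
Under exogeneity and monotonicity, PS = (p₁ − p₀) / (1 − p₀).
PS = (0.876 − 0.263) / (1 − 0.263) = 0.613 / 0.737 ≈ 0.8318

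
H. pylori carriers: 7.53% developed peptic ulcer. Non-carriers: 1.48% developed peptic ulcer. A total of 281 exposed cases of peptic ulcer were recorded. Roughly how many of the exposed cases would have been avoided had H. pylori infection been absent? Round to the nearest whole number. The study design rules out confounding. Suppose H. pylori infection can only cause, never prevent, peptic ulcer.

about 226 cases

p₁ = 0.0753, p₀ = 0.0148.
PN = (p₁ − p₀)/p₁ = (0.0753 − 0.0148) / 0.0753 ≈ 0.80345.
Attributable cases ≈ PN × (exposed cases) = 0.80345 × 281 ≈ 225.77.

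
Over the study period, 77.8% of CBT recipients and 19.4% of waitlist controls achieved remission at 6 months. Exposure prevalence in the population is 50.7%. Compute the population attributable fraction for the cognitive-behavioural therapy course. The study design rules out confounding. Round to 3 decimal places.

PAF ≈ 0.604

p₁ = 0.778, p₀ = 0.194.
Overall risk P(Y=1) = π·p₁ + (1−π)·p₀ = 0.507×0.778 + 0.493×0.194 = 0.49009.
Under exogeneity, PAF = [P(Y=1) − p₀] / P(Y=1).
PAF = (0.49009 − 0.194) / 0.49009 ≈ 0.6042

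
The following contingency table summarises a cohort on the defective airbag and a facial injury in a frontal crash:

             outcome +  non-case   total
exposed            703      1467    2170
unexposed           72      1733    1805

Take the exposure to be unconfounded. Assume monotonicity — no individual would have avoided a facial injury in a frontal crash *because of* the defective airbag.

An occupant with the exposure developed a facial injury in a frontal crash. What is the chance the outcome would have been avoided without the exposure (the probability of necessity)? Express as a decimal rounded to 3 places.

PN ≈ 0.877

p₁ = P(outcome | exposed) = 703/2170 = 0.32396
p₀ = P(outcome | unexposed) = 72/1805 = 0.039889
Under exogeneity and monotonicity, PN = (p₁ − p₀)/p₁.
PN = (0.32396 − 0.039889) / 0.32396 ≈ 0.8769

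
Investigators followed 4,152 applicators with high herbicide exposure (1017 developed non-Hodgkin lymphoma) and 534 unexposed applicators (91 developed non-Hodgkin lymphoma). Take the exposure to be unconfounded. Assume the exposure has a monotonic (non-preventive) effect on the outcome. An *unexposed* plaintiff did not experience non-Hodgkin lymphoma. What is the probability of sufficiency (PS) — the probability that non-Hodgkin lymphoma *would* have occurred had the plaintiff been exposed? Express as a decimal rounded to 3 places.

p₁ = P(outcome | exposed) = 1017/4152 = 0.24494
p₀ = P(outcome | unexposed) = 91/534 = 0.17041
Under exogeneity and monotonicity, PS = (p₁ − p₀) / (1 − p₀).
PS = (0.24494 − 0.17041) / (1 − 0.17041) = 0.07453 / 0.82959 ≈ 0.0898

PS ≈ 0.090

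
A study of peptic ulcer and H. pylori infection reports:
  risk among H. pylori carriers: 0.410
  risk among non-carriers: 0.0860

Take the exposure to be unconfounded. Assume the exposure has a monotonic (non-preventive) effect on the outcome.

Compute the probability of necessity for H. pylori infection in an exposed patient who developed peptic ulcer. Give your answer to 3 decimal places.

Let p₁ = 0.41, p₀ = 0.086.
Under exogeneity and monotonicity, PN = (p₁ − p₀) / p₁.
PN = (0.41 − 0.086) / 0.41 = 0.324 / 0.41 ≈ 0.7902

PN ≈ 0.790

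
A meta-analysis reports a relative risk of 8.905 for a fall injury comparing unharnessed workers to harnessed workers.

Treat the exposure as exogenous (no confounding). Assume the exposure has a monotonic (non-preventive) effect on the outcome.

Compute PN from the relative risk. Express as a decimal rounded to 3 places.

Under exogeneity and monotonicity, PN = (RR − 1) / RR = 1 − 1/RR.
PN = (8.905 − 1) / 8.905 = 7.905 / 8.905 ≈ 0.8877

PN ≈ 0.888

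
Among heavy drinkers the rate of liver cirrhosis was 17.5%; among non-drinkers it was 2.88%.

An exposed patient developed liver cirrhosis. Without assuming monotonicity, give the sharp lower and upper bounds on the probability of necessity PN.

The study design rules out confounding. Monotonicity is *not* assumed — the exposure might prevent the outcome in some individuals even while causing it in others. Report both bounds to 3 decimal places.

p₁ = 0.175, p₀ = 0.0288.
Under exogeneity alone the bounds on PN are max{0,(p₁−p₀)/p₁} ≤ PN ≤ min{1,(1−p₀)/p₁}.
  lower = (p₁ − p₀)/p₁ = 0.1462 / 0.175 ≈ 0.8354
  upper = min{1, (1 − p₀)/p₁} = 0.9712 / 0.175 ≈ 5.5497 → capped at 1

0.835 ≤ PN ≤ 1.000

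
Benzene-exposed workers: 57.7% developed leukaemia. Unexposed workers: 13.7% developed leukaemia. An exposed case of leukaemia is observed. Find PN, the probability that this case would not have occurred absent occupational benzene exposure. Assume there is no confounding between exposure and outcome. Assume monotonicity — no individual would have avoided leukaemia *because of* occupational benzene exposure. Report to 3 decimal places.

p₁ = 0.577, p₀ = 0.137.
Under exogeneity and monotonicity, PN = (p₁ − p₀) / p₁.
PN = (0.577 − 0.137) / 0.577 = 0.44 / 0.577 ≈ 0.7626

PN ≈ 0.763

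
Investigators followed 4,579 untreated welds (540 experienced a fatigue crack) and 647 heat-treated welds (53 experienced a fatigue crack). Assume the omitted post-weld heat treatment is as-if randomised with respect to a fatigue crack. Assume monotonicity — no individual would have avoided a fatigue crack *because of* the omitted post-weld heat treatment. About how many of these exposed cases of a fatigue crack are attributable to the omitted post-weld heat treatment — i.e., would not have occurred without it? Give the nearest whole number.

p₁ = P(outcome | exposed) = 540/4579 = 0.11793
p₀ = P(outcome | unexposed) = 53/647 = 0.081917
PN = (p₁ − p₀)/p₁ = (0.11793 − 0.081917) / 0.11793 ≈ 0.30538.
Attributable cases ≈ PN × (exposed cases) = 0.30538 × 540 ≈ 164.90.

about 165 cases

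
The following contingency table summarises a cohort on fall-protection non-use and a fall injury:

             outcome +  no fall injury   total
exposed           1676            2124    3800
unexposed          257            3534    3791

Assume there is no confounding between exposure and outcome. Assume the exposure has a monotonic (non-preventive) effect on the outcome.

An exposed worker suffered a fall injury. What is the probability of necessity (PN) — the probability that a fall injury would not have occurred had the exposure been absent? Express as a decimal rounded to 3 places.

p₁ = P(outcome | exposed) = 1676/3800 = 0.44105
p₀ = P(outcome | unexposed) = 257/3791 = 0.067792
Under exogeneity and monotonicity, PN = (p₁ − p₀) / p₁.
PN = (0.44105 − 0.067792) / 0.44105 = 0.37326 / 0.44105 ≈ 0.8463

PN ≈ 0.846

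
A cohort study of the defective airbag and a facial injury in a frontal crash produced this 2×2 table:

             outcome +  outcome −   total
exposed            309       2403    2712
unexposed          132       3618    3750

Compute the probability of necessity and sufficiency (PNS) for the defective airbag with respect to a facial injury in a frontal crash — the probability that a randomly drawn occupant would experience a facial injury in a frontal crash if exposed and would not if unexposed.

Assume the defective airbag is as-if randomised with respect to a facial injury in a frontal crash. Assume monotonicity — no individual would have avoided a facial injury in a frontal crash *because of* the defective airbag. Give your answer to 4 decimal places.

p₁ = P(outcome | exposed) = 309/2712 = 0.11394
p₀ = P(outcome | unexposed) = 132/3750 = 0.0352
Under exogeneity and monotonicity, PNS = p₁ − p₀.
PNS = 0.11394 − 0.0352 = 0.078738

PNS ≈ 0.0787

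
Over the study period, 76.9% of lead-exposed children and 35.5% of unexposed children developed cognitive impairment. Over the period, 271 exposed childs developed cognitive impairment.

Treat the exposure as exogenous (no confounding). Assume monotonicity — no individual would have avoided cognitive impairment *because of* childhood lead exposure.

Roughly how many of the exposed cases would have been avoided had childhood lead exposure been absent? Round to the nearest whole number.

about 146 cases

p₁ = 0.769, p₀ = 0.355.
PN = (p₁ − p₀)/p₁ = (0.769 − 0.355) / 0.769 ≈ 0.53836.
Attributable cases ≈ PN × (exposed cases) = 0.53836 × 271 ≈ 145.90.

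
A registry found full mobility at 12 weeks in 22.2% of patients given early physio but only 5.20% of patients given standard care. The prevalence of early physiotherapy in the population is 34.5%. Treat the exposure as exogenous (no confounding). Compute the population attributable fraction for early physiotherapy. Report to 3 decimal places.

p₁ = 0.222, p₀ = 0.052.
Overall risk P(Y=1) = π·p₁ + (1−π)·p₀ = 0.345×0.222 + 0.655×0.052 = 0.11065.
Under exogeneity, PAF = [P(Y=1) − p₀] / P(Y=1).
PAF = (0.11065 − 0.052) / 0.11065 ≈ 0.5300

PAF ≈ 0.530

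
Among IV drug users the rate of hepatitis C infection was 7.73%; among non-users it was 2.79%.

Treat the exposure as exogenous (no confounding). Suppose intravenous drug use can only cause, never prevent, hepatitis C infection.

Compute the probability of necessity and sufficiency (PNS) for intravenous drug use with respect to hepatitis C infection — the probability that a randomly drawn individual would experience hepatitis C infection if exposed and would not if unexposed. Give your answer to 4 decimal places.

p₁ = 0.0773, p₀ = 0.0279.
Under exogeneity and monotonicity, PNS = p₁ − p₀.
PNS = 0.0773 − 0.0279 = 0.0494

PNS ≈ 0.0494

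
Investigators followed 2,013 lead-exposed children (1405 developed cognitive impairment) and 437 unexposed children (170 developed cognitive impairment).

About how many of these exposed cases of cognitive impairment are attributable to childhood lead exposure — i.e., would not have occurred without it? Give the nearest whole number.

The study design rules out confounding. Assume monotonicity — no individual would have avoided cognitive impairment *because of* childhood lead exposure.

p₁ = P(outcome | exposed) = 1405/2013 = 0.69796
p₀ = P(outcome | unexposed) = 170/437 = 0.38902
PN = (p₁ − p₀)/p₁ = (0.69796 − 0.38902) / 0.69796 ≈ 0.44264.
Attributable cases ≈ PN × (exposed cases) = 0.44264 × 1405 ≈ 621.91.

about 622 cases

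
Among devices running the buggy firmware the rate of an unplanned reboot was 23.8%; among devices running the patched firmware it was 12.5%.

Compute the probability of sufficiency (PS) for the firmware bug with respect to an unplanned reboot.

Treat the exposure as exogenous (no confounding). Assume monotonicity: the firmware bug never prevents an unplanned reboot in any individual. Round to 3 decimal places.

PS ≈ 0.129

p₁ = 0.238, p₀ = 0.125.
Under exogeneity and monotonicity, PS = (p₁ − p₀) / (1 − p₀).
PS = (0.238 − 0.125) / (1 − 0.125) = 0.113 / 0.875 ≈ 0.1291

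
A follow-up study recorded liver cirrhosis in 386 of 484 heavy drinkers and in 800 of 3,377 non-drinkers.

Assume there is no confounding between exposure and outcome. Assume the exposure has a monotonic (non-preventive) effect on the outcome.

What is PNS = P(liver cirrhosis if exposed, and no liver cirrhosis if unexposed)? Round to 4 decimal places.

p₁ = P(outcome | exposed) = 386/484 = 0.79752
p₀ = P(outcome | unexposed) = 800/3377 = 0.2369
Under exogeneity and monotonicity, PNS = p₁ − p₀.
PNS = 0.79752 − 0.2369 = 0.56062

PNS ≈ 0.5606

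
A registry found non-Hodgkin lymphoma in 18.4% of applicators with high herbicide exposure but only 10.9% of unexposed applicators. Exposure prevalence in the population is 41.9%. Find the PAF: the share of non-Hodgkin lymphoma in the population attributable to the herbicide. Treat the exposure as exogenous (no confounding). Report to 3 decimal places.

p₁ = 0.184, p₀ = 0.109.
Overall risk P(Y=1) = π·p₁ + (1−π)·p₀ = 0.419×0.184 + 0.581×0.109 = 0.14042.
Under exogeneity, PAF = [P(Y=1) − p₀] / P(Y=1).
PAF = (0.14042 − 0.109) / 0.14042 ≈ 0.2238

PAF ≈ 0.224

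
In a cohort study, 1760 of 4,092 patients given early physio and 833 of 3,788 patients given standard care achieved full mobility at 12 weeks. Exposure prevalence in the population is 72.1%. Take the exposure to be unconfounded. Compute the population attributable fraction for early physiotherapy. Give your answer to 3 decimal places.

p₁ = P(outcome | exposed) = 1760/4092 = 0.43011
p₀ = P(outcome | unexposed) = 833/3788 = 0.2199
Overall risk P(Y=1) = π·p₁ + (1−π)·p₀ = 0.721×0.43011 + 0.279×0.2199 = 0.37146.
Under exogeneity, PAF = [P(Y=1) − p₀] / P(Y=1).
PAF = (0.37146 − 0.2199) / 0.37146 ≈ 0.4080

PAF ≈ 0.408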